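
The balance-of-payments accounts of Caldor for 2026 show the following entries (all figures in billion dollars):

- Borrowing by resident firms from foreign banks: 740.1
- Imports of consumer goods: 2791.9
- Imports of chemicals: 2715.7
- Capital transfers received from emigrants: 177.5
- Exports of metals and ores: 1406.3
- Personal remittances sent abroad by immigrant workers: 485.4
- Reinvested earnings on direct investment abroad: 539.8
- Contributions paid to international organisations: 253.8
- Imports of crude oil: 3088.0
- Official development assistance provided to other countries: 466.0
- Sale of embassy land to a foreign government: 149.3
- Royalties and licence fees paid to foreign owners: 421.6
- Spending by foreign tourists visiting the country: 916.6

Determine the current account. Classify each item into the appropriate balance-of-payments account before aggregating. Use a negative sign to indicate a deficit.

Goods: -2715.7 + 1406.3 - 2791.9 - 3088.0 = -7189.3
Services: -421.6 + 916.6 = 495.0
Primary income: 539.8
Secondary income: -466.0 - 253.8 - 485.4 = -1205.2
Current account = (-7189.3) + 495.0 + 539.8 + (-1205.2) = -7359.7
(Excluded from the current account — financial account: borrowing by resident firms from foreign banks 740.1; capital account: capital transfers received from emigrants 177.5, sale of embassy land to a foreign government 149.3.)

-7359.7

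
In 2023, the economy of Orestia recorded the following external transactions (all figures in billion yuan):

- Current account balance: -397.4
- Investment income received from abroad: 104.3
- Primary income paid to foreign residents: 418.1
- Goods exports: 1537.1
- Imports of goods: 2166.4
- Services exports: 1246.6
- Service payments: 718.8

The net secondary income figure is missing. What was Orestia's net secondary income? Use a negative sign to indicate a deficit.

17.9

Current account = goods balance + services balance + net primary income + net secondary income
Sum of the known components = -415.3
Net secondary income = CA - (known components) = -397.4 - (-415.3) = 17.9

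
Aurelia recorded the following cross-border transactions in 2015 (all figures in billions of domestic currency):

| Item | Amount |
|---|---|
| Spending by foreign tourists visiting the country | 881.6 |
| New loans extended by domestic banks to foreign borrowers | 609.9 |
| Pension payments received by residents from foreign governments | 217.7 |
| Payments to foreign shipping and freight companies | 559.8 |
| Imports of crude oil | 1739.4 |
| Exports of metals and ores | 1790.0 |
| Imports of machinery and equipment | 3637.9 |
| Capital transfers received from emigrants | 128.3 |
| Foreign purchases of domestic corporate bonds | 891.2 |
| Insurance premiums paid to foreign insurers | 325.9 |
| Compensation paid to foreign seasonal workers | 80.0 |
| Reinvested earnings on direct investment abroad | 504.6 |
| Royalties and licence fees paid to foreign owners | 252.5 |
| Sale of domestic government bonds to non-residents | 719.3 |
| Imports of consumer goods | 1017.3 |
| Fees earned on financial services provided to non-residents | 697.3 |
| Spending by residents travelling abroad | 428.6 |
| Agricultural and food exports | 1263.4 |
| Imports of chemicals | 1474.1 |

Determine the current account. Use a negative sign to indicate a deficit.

-4160.9

Goods: 1263.4 + 1790.0 - 1017.3 - 3637.9 - 1739.4 - 1474.1 = -4815.3
Services: 881.6 - 428.6 - 252.5 - 559.8 - 325.9 + 697.3 = 12.1
Primary income: 504.6 - 80.0 = 424.6
Secondary income: 217.7
Current account = (-4815.3) + 12.1 + 424.6 + 217.7 = -4160.9
(Excluded from the current account — financial account: new loans extended by domestic banks to foreign borrowers 609.9, foreign purchases of domestic corporate bonds 891.2, sale of domestic government bonds to non-residents 719.3; capital account: capital transfers received from emigrants 128.3.)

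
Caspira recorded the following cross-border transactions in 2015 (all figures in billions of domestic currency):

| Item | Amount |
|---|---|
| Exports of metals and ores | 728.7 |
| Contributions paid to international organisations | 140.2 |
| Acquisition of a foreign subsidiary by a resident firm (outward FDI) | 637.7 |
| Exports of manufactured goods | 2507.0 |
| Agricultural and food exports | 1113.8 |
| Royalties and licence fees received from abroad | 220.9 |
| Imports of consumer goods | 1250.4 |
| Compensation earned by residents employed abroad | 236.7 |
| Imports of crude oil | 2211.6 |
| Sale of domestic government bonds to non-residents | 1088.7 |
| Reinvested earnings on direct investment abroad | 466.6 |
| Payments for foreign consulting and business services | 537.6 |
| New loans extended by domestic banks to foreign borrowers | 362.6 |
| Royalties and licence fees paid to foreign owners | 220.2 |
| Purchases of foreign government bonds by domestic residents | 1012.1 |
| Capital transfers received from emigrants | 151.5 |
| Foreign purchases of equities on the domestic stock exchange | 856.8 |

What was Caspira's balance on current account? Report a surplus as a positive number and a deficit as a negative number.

Goods: 728.7 + 1113.8 - 1250.4 + 2507.0 - 2211.6 = 887.5
Services: 220.9 - 220.2 - 537.6 = -536.9
Primary income: 236.7 + 466.6 = 703.3
Secondary income: -140.2
Current account = 887.5 + (-536.9) + 703.3 + (-140.2) = 913.7
(Excluded from the current account — financial account: acquisition of a foreign subsidiary by a resident firm (outward FDI) 637.7, sale of domestic government bonds to non-residents 1088.7, new loans extended by domestic banks to foreign borrowers 362.6, purchases of foreign government bonds by domestic residents 1012.1, foreign purchases of equities on the domestic stock exchange 856.8; capital account: capital transfers received from emigrants 151.5.)

913.7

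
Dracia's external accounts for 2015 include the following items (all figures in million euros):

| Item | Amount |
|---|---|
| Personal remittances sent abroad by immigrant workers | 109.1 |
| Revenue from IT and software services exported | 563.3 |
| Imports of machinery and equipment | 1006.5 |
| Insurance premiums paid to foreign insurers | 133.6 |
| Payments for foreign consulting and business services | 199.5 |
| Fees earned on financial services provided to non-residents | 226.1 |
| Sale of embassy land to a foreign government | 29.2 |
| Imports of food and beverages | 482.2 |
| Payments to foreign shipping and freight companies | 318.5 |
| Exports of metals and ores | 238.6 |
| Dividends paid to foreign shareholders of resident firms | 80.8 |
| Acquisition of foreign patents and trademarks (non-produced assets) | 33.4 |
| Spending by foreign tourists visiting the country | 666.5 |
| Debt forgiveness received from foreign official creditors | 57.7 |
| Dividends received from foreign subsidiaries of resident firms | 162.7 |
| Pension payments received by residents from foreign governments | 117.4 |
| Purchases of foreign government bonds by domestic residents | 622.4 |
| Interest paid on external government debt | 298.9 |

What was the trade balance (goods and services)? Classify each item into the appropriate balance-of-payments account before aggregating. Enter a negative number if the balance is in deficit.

-445.8

Goods: -1006.5 + 238.6 - 482.2 = -1250.1
Services: -318.5 + 226.1 + 666.5 + 563.3 - 199.5 - 133.6 = 804.3
Trade balance = -1250.1 + 804.3 = -445.8
(Excluded from the trade balance — secondary income: personal remittances sent abroad by immigrant workers 109.1, pension payments received by residents from foreign governments 117.4; capital account: sale of embassy land to a foreign government 29.2, acquisition of foreign patents and trademarks (non-produced assets) 33.4, debt forgiveness received from foreign official creditors 57.7; primary income: dividends paid to foreign shareholders of resident firms 80.8, dividends received from foreign subsidiaries of resident firms 162.7, interest paid on external government debt 298.9; financial account: purchases of foreign government bonds by domestic residents 622.4.)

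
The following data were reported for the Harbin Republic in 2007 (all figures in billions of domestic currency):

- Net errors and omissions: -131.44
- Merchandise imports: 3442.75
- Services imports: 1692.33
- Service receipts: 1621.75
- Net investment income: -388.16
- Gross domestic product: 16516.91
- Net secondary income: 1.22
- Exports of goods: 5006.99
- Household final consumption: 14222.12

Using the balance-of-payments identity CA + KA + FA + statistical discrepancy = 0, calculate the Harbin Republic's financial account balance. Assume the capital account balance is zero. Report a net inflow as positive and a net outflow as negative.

Goods balance = 5006.99 - 3442.75 = 1564.24
Services balance = 1621.75 - 1692.33 = -70.58
Trade balance (goods + services) = 1564.24 + (-70.58) = 1493.66
Net primary income = -388.16
Net secondary income = 1.22
Current account = 1493.66 + (-388.16) + 1.22 = 1106.72
Financial account = -(1106.72 + (-131.44)) = -975.28

-975.28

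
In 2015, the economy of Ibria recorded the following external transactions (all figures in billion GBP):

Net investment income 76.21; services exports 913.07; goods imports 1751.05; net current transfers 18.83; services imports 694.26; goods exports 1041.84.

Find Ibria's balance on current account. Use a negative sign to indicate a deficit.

Goods balance = 1041.84 - 1751.05 = -709.21
Services balance = 913.07 - 694.26 = 218.81
Trade balance (goods + services) = -709.21 + 218.81 = -490.40
Net primary income = 76.21
Net secondary income = 18.83
Current account = -490.40 + 76.21 + 18.83 = -395.36

-395.36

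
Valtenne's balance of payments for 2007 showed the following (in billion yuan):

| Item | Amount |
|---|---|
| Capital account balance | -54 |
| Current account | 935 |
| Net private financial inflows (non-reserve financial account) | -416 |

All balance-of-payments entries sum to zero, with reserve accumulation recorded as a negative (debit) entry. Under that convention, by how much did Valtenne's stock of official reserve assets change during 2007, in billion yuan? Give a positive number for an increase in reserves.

465

Official reserve transactions balance = -(935 + (-54) + (-416)) = -465
An accumulation of reserves is recorded as a debit (negative entry), so the change in the stock of reserves is the negative of that balance.
Change in official reserves = -(-465) = 465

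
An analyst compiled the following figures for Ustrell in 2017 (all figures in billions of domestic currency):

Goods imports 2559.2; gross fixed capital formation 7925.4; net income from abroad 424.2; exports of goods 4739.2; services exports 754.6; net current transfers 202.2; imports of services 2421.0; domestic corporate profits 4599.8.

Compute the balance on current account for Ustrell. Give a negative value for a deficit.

Goods balance = 4739.2 - 2559.2 = 2180.0
Services balance = 754.6 - 2421.0 = -1666.4
Trade balance (goods + services) = 2180.0 + (-1666.4) = 513.6
Net primary income = 424.2
Net secondary income = 202.2
Current account = 513.6 + 424.2 + 202.2 = 1140.0

1140.0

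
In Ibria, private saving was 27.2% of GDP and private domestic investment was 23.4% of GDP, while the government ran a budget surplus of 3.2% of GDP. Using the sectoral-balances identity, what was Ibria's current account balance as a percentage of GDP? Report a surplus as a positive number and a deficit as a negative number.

By the sectoral-balances identity, CA = (S_private - I) + (T - G).
Private balance = 27.2 - 23.4 = 3.8
Government balance (T - G) = 3.2
CA = 3.8 + 3.2 = 7.0

7.0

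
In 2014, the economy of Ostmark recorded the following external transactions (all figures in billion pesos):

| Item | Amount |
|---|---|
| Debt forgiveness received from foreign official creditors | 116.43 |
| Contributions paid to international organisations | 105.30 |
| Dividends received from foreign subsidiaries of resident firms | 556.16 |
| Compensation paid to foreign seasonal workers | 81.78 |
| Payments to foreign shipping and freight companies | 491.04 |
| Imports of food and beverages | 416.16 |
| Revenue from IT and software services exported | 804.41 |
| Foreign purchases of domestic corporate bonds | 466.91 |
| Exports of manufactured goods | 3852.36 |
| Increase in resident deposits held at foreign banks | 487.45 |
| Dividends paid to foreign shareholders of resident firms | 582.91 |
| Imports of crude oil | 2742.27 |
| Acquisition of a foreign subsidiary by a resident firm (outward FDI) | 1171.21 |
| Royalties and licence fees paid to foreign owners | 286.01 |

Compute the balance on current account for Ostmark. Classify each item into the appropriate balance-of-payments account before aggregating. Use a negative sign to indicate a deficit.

Goods: -2742.27 + 3852.36 - 416.16 = 693.93
Services: 804.41 - 286.01 - 491.04 = 27.36
Primary income: 556.16 - 582.91 - 81.78 = -108.53
Secondary income: -105.30
Current account = 693.93 + 27.36 + (-108.53) + (-105.30) = 507.46
(Excluded from the current account — capital account: debt forgiveness received from foreign official creditors 116.43; financial account: foreign purchases of domestic corporate bonds 466.91, increase in resident deposits held at foreign banks 487.45, acquisition of a foreign subsidiary by a resident firm (outward FDI) 1171.21.)

507.46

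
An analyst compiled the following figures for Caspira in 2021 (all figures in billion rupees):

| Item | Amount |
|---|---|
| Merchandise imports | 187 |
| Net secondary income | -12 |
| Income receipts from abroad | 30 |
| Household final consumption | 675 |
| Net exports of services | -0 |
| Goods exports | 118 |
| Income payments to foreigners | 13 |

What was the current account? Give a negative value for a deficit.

Goods balance = 118 - 187 = -69
Services balance = -0
Trade balance (goods + services) = -69 + -0 = -69
Net primary income = 30 - 13 = 17
Net secondary income = -12
Current account = -69 + 17 + (-12) = -64

-64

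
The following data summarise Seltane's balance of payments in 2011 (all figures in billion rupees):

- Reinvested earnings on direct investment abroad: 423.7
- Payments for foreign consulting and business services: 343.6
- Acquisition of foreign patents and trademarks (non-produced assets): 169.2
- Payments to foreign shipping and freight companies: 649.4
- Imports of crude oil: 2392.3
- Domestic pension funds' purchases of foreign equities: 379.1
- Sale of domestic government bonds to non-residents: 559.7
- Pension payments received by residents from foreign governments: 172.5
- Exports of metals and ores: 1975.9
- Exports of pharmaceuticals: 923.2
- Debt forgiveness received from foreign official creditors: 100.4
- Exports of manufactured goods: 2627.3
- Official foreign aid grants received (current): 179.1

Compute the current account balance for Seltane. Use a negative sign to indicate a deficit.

Goods: 1975.9 - 2392.3 + 923.2 + 2627.3 = 3134.1
Services: -649.4 - 343.6 = -993.0
Primary income: 423.7
Secondary income: 179.1 + 172.5 = 351.6
Current account = 3134.1 + (-993.0) + 423.7 + 351.6 = 2916.4
(Excluded from the current account — capital account: acquisition of foreign patents and trademarks (non-produced assets) 169.2, debt forgiveness received from foreign official creditors 100.4; financial account: domestic pension funds' purchases of foreign equities 379.1, sale of domestic government bonds to non-residents 559.7.)

2916.4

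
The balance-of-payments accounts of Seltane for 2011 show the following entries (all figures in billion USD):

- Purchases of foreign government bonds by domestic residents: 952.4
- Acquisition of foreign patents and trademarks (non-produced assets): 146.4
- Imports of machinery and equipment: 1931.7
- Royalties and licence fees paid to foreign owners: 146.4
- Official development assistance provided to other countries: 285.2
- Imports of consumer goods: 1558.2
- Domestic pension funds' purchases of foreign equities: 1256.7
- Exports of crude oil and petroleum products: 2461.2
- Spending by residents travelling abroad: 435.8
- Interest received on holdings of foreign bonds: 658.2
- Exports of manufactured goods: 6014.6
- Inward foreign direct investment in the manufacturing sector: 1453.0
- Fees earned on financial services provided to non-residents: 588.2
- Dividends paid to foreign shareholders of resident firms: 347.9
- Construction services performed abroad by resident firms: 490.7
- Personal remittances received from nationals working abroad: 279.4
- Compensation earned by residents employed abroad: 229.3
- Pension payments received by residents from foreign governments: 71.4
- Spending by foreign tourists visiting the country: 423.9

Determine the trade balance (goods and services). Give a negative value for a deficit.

Goods: -1931.7 + 2461.2 + 6014.6 - 1558.2 = 4985.9
Services: 588.2 + 490.7 - 435.8 - 146.4 + 423.9 = 920.6
Trade balance = 4985.9 + 920.6 = 5906.5
(Excluded from the trade balance — financial account: purchases of foreign government bonds by domestic residents 952.4, domestic pension funds' purchases of foreign equities 1256.7, inward foreign direct investment in the manufacturing sector 1453.0; capital account: acquisition of foreign patents and trademarks (non-produced assets) 146.4; secondary income: official development assistance provided to other countries 285.2, personal remittances received from nationals working abroad 279.4, pension payments received by residents from foreign governments 71.4; primary income: interest received on holdings of foreign bonds 658.2, dividends paid to foreign shareholders of resident firms 347.9, compensation earned by residents employed abroad 229.3.)

5906.5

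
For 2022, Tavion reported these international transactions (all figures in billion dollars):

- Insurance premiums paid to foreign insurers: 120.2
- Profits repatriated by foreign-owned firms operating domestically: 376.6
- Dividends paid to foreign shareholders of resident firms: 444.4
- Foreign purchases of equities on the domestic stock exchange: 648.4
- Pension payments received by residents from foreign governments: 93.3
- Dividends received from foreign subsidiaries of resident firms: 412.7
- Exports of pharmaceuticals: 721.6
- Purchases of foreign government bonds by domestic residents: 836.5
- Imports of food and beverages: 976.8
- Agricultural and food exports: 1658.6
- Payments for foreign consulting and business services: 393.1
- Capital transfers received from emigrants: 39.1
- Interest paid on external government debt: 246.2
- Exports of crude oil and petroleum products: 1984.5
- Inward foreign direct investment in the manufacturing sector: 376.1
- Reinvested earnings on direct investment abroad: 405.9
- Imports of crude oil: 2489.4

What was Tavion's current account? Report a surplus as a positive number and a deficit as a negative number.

Goods: 721.6 - 2489.4 - 976.8 + 1984.5 + 1658.6 = 898.5
Services: -120.2 - 393.1 = -513.3
Primary income: -376.6 - 246.2 + 412.7 + 405.9 - 444.4 = -248.6
Secondary income: 93.3
Current account = 898.5 + (-513.3) + (-248.6) + 93.3 = 229.9
(Excluded from the current account — financial account: foreign purchases of equities on the domestic stock exchange 648.4, purchases of foreign government bonds by domestic residents 836.5, inward foreign direct investment in the manufacturing sector 376.1; capital account: capital transfers received from emigrants 39.1.)

229.9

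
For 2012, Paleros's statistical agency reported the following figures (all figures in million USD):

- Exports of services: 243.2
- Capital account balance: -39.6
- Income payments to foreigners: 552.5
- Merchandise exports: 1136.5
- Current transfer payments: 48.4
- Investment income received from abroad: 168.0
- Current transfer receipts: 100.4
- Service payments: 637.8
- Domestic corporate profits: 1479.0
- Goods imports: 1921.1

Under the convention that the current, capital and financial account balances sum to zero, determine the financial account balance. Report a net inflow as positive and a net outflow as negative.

1551.3

Goods balance = 1136.5 - 1921.1 = -784.6
Services balance = 243.2 - 637.8 = -394.6
Trade balance (goods + services) = -784.6 + (-394.6) = -1179.2
Net primary income = 168.0 - 552.5 = -384.5
Net secondary income = 100.4 - 48.4 = 52.0
Current account = -1179.2 + (-384.5) + 52.0 = -1511.7
Financial account = -(-1511.7 + (-39.6)) = 1551.3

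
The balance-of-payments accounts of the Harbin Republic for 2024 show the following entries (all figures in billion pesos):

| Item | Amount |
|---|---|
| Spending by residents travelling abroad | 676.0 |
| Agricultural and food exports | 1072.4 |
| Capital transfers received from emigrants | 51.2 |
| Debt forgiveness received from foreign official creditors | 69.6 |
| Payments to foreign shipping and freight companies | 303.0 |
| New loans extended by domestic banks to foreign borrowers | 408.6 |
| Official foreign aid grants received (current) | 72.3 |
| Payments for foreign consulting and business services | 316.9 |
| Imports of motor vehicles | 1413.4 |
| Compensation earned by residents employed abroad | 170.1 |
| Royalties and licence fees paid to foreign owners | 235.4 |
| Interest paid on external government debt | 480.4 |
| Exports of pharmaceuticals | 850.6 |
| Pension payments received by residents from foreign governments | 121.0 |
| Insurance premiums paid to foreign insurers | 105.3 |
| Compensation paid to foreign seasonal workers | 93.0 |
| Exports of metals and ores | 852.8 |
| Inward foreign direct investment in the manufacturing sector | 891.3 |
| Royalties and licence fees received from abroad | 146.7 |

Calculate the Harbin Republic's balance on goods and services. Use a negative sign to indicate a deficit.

Goods: 1072.4 + 850.6 + 852.8 - 1413.4 = 1362.4
Services: -105.3 - 303.0 - 316.9 - 676.0 - 235.4 + 146.7 = -1489.9
Trade balance = 1362.4 + (-1489.9) = -127.5
(Excluded from the trade balance — capital account: capital transfers received from emigrants 51.2, debt forgiveness received from foreign official creditors 69.6; financial account: new loans extended by domestic banks to foreign borrowers 408.6, inward foreign direct investment in the manufacturing sector 891.3; secondary income: official foreign aid grants received (current) 72.3, pension payments received by residents from foreign governments 121.0; primary income: compensation earned by residents employed abroad 170.1, interest paid on external government debt 480.4, compensation paid to foreign seasonal workers 93.0.)

-127.5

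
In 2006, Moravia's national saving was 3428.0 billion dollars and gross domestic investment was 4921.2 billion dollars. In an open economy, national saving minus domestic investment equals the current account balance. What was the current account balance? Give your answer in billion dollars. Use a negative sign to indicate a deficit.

-1493.2

CA = S - I = 3428.0 - 4921.2 = -1493.2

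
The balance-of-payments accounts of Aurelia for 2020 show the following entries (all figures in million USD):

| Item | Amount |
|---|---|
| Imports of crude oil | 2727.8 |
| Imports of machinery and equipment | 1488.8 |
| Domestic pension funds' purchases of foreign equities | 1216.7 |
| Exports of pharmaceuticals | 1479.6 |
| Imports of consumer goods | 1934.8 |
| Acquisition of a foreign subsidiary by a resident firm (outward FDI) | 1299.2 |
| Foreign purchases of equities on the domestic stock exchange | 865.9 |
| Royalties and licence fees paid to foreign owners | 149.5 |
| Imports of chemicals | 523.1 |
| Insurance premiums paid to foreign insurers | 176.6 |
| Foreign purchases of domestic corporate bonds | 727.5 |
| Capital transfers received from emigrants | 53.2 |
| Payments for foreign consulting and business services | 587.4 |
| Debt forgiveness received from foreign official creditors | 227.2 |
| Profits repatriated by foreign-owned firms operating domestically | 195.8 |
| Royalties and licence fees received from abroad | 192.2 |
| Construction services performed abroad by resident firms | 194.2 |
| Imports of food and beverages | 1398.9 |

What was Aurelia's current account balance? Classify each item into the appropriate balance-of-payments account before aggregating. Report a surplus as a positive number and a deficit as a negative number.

Goods: -523.1 + 1479.6 - 1398.9 - 1488.8 - 1934.8 - 2727.8 = -6593.8
Services: 194.2 - 587.4 - 149.5 + 192.2 - 176.6 = -527.1
Primary income: -195.8
Current account = (-6593.8) + (-527.1) + (-195.8) = -7316.7
(Excluded from the current account — financial account: domestic pension funds' purchases of foreign equities 1216.7, acquisition of a foreign subsidiary by a resident firm (outward FDI) 1299.2, foreign purchases of equities on the domestic stock exchange 865.9, foreign purchases of domestic corporate bonds 727.5; capital account: capital transfers received from emigrants 53.2, debt forgiveness received from foreign official creditors 227.2.)

-7316.7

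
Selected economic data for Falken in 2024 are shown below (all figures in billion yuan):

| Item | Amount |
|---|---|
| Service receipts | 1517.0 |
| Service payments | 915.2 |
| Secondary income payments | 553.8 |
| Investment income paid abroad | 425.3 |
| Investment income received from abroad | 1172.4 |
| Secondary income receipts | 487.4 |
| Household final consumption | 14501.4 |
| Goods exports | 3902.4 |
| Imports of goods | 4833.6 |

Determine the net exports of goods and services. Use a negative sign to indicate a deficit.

Goods balance = 3902.4 - 4833.6 = -931.2
Services balance = 1517.0 - 915.2 = 601.8
Trade balance (goods + services) = -931.2 + 601.8 = -329.4

-329.4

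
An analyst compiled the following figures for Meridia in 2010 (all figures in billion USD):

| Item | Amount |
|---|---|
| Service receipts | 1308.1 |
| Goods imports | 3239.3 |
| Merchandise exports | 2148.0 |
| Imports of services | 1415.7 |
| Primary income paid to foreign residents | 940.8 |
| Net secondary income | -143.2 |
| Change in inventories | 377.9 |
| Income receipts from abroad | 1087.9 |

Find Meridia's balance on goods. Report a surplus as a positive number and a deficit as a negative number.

Goods balance = 2148.0 - 3239.3 = -1091.3

-1091.3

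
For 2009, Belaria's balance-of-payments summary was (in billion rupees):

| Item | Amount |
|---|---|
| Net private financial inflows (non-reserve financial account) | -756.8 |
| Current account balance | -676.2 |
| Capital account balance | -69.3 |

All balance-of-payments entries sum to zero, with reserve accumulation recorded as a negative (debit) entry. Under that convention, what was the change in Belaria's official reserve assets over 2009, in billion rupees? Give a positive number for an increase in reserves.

Official reserve transactions balance = -((-676.2) + (-69.3) + (-756.8)) = 1502.3
An accumulation of reserves is recorded as a debit (negative entry), so the change in the stock of reserves is the negative of that balance.
Change in official reserves = -(1502.3) = -1502.3

-1502.3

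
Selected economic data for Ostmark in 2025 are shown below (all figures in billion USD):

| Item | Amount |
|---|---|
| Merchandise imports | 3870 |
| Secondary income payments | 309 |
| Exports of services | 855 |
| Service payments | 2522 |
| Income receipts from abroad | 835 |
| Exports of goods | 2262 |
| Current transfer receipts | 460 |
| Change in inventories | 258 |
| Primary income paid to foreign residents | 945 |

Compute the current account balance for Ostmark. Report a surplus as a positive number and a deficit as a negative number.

-3234

Goods balance = 2262 - 3870 = -1608
Services balance = 855 - 2522 = -1667
Trade balance (goods + services) = -1608 + (-1667) = -3275
Net primary income = 835 - 945 = -110
Net secondary income = 460 - 309 = 151
Current account = -3275 + (-110) + 151 = -3234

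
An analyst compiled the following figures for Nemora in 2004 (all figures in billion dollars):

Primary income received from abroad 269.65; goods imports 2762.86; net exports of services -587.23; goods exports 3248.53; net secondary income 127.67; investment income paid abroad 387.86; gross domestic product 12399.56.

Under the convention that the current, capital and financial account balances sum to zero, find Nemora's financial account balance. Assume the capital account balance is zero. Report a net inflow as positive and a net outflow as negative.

92.10

Goods balance = 3248.53 - 2762.86 = 485.67
Services balance = -587.23
Trade balance (goods + services) = 485.67 + (-587.23) = -101.56
Net primary income = 269.65 - 387.86 = -118.21
Net secondary income = 127.67
Current account = -101.56 + (-118.21) + 127.67 = -92.10
Financial account = -(-92.10) = 92.10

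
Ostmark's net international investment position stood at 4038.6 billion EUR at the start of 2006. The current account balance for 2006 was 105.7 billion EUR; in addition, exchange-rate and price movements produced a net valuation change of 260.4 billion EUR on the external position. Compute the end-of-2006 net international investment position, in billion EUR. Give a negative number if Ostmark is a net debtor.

Change in NIIP = current account + net valuation change = 105.7 + 260.4 = 366.1
End-of-year NIIP = 4038.6 + 366.1 = 4404.7

4404.7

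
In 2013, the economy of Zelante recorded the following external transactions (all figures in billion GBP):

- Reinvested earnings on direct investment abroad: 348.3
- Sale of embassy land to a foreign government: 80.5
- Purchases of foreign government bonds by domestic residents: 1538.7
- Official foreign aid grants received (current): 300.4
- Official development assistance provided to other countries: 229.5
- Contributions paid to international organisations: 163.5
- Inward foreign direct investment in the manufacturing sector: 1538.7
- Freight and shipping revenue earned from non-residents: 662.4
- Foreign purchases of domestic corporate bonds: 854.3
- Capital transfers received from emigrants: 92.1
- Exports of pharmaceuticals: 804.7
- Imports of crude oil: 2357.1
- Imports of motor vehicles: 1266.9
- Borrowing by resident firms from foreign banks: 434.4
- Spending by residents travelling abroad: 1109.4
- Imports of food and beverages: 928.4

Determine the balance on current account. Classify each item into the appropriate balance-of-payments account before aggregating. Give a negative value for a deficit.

-3939.0

Goods: -1266.9 - 928.4 - 2357.1 + 804.7 = -3747.7
Services: -1109.4 + 662.4 = -447.0
Primary income: 348.3
Secondary income: -229.5 + 300.4 - 163.5 = -92.6
Current account = (-3747.7) + (-447.0) + 348.3 + (-92.6) = -3939.0
(Excluded from the current account — capital account: sale of embassy land to a foreign government 80.5, capital transfers received from emigrants 92.1; financial account: purchases of foreign government bonds by domestic residents 1538.7, inward foreign direct investment in the manufacturing sector 1538.7, foreign purchases of domestic corporate bonds 854.3, borrowing by resident firms from foreign banks 434.4.)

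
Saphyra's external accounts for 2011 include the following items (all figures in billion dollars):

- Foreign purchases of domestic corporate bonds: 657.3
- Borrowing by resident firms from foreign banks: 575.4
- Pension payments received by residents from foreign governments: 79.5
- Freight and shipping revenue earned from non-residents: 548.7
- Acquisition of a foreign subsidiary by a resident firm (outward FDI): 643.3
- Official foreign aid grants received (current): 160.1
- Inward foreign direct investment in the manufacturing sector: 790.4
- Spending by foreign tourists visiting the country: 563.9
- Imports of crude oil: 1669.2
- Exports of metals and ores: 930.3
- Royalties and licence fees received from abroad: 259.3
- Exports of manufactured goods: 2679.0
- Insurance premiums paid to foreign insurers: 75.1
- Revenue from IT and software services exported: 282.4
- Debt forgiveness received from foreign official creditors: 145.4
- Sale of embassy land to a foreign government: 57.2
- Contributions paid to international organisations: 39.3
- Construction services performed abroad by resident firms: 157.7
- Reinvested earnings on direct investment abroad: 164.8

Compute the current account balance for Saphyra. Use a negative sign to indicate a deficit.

Goods: 930.3 - 1669.2 + 2679.0 = 1940.1
Services: 563.9 + 282.4 - 75.1 + 157.7 + 259.3 + 548.7 = 1736.9
Primary income: 164.8
Secondary income: 79.5 + 160.1 - 39.3 = 200.3
Current account = 1940.1 + 1736.9 + 164.8 + 200.3 = 4042.1
(Excluded from the current account — financial account: foreign purchases of domestic corporate bonds 657.3, borrowing by resident firms from foreign banks 575.4, acquisition of a foreign subsidiary by a resident firm (outward FDI) 643.3, inward foreign direct investment in the manufacturing sector 790.4; capital account: debt forgiveness received from foreign official creditors 145.4, sale of embassy land to a foreign government 57.2.)

4042.1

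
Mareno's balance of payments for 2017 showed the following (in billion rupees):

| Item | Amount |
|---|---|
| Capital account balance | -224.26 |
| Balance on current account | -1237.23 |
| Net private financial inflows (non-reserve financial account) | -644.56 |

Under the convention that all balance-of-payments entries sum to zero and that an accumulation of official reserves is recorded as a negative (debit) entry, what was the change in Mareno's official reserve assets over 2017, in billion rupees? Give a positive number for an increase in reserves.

-2106.05

Official reserve transactions balance = -((-1237.23) + (-224.26) + (-644.56)) = 2106.05
An accumulation of reserves is recorded as a debit (negative entry), so the change in the stock of reserves is the negative of that balance.
Change in official reserves = -(2106.05) = -2106.05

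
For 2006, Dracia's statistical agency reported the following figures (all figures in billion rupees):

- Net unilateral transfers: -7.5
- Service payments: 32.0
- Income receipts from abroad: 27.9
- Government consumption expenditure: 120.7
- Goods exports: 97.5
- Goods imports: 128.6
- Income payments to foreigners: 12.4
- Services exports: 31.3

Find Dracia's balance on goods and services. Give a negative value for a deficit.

Goods balance = 97.5 - 128.6 = -31.1
Services balance = 31.3 - 32.0 = -0.7
Trade balance (goods + services) = -31.1 + (-0.7) = -31.8

-31.8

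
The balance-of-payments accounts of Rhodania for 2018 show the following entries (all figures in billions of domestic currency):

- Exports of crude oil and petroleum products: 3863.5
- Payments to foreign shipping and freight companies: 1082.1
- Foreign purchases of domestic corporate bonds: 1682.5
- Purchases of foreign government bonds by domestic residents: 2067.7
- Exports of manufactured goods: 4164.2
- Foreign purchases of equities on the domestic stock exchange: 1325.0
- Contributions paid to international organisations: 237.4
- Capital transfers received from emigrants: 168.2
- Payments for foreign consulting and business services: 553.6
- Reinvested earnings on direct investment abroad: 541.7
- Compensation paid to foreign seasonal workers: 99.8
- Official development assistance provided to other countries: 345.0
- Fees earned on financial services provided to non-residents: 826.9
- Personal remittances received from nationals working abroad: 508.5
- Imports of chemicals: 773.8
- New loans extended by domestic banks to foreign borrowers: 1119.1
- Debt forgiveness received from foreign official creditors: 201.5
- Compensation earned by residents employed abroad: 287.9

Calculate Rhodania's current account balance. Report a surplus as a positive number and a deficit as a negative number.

7101.0

Goods: 3863.5 + 4164.2 - 773.8 = 7253.9
Services: -1082.1 - 553.6 + 826.9 = -808.8
Primary income: 541.7 + 287.9 - 99.8 = 729.8
Secondary income: -345.0 - 237.4 + 508.5 = -73.9
Current account = 7253.9 + (-808.8) + 729.8 + (-73.9) = 7101.0
(Excluded from the current account — financial account: foreign purchases of domestic corporate bonds 1682.5, purchases of foreign government bonds by domestic residents 2067.7, foreign purchases of equities on the domestic stock exchange 1325.0, new loans extended by domestic banks to foreign borrowers 1119.1; capital account: capital transfers received from emigrants 168.2, debt forgiveness received from foreign official creditors 201.5.)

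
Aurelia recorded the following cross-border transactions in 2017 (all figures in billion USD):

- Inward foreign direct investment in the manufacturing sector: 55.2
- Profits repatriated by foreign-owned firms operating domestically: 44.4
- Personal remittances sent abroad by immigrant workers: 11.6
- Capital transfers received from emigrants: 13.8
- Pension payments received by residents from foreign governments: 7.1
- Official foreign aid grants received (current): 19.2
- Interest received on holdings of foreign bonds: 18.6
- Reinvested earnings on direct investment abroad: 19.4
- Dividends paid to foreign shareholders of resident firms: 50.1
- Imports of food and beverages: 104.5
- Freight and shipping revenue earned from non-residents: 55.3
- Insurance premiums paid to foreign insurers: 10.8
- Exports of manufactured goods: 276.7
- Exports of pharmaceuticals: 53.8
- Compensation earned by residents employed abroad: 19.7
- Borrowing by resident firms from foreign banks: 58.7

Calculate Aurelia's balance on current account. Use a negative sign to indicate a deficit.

Goods: -104.5 + 53.8 + 276.7 = 226.0
Services: -10.8 + 55.3 = 44.5
Primary income: 18.6 - 44.4 + 19.7 - 50.1 + 19.4 = -36.8
Secondary income: -11.6 + 19.2 + 7.1 = 14.7
Current account = 226.0 + 44.5 + (-36.8) + 14.7 = 248.4
(Excluded from the current account — financial account: inward foreign direct investment in the manufacturing sector 55.2, borrowing by resident firms from foreign banks 58.7; capital account: capital transfers received from emigrants 13.8.)

248.4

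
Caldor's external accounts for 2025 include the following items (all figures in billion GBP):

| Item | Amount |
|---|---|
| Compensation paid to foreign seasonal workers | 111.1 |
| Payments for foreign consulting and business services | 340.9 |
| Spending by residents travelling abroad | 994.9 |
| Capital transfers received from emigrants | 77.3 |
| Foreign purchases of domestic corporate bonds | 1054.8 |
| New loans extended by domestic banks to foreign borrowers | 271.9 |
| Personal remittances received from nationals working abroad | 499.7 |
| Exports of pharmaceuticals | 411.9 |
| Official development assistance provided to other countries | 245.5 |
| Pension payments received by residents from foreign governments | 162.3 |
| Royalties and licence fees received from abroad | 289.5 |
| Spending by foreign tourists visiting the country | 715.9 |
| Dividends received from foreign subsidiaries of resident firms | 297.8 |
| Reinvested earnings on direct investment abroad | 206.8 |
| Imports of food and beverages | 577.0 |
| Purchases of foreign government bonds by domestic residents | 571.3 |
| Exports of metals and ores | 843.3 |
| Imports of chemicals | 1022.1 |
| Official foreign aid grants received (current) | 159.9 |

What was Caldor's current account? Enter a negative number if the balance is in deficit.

295.6

Goods: 843.3 + 411.9 - 577.0 - 1022.1 = -343.9
Services: -340.9 + 289.5 + 715.9 - 994.9 = -330.4
Primary income: 206.8 - 111.1 + 297.8 = 393.5
Secondary income: 499.7 + 162.3 - 245.5 + 159.9 = 576.4
Current account = (-343.9) + (-330.4) + 393.5 + 576.4 = 295.6
(Excluded from the current account — capital account: capital transfers received from emigrants 77.3; financial account: foreign purchases of domestic corporate bonds 1054.8, new loans extended by domestic banks to foreign borrowers 271.9, purchases of foreign government bonds by domestic residents 571.3.)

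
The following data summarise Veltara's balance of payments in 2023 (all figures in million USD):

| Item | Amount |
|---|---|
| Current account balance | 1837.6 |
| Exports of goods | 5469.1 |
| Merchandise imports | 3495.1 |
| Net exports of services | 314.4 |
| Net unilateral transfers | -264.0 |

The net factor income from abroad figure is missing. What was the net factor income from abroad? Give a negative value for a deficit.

-186.8

Current account = goods balance + services balance + net primary income + net secondary income
Sum of the known components = 2024.4
Net factor income from abroad = CA - (known components) = 1837.6 - 2024.4 = -186.8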